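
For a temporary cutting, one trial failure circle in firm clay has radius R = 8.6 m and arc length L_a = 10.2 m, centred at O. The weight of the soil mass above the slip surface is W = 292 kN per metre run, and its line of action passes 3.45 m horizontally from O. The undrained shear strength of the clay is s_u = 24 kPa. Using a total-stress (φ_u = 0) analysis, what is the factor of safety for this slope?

Taking moments about the centre O, the resisting moment is provided by the undrained shear strength acting along the arc:
M_R = s_u·L_a·R = 24·10.20·8.6 = 2105.3 kN·m/m
M_D = W·d = 292·3.45 = 1007.4 kN·m/m
FS = M_R / M_D = 2105.3 / 1007.4 = 2.090

FS = 2.09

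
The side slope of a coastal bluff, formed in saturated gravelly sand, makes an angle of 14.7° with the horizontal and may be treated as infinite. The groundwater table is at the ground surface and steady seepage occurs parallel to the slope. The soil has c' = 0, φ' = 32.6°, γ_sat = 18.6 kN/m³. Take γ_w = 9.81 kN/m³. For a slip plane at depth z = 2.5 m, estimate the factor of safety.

FS = 1.15

With seepage parallel to the slope and the water table at the surface, the effective normal stress on the slip plane uses the buoyant unit weight γ' = γ_sat − γ_w while the driving shear stress uses γ_sat:
FS = [c' + γ' z cos²β tanφ'] / [γ_sat z sinβ cosβ]
(For c' = 0 this reduces to FS = (γ'/γ_sat)·tanφ'/tanβ.)
γ' = 18.6 − 9.81 = 8.79 kN/m³
Numerator = 0.0 + 8.79·2.5·cos²14.7°·tan32.6° = 0.0 + 8.79·2.5·0.9356·0.6395 = 13.149 kPa
Denominator = 18.6·2.5·sin14.7°·cos14.7° = 18.6·2.5·0.2538·0.9673 = 11.414 kPa
FS = 13.149 / 11.414 = 1.152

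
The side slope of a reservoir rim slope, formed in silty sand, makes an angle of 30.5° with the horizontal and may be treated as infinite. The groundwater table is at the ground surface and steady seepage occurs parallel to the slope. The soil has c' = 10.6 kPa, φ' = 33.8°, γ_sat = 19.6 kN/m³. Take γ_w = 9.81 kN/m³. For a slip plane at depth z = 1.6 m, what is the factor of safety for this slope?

FS = 1.34

With seepage parallel to the slope and the water table at the surface, the effective normal stress on the slip plane uses the buoyant unit weight γ' = γ_sat − γ_w while the driving shear stress uses γ_sat:
FS = [c' + γ' z cos²β tanφ'] / [γ_sat z sinβ cosβ]
γ' = 19.6 − 9.81 = 9.79 kN/m³
Numerator = 10.6 + 9.79·1.6·cos²30.5°·tan33.8° = 10.6 + 9.79·1.6·0.7424·0.6694 = 18.385 kPa
Denominator = 19.6·1.6·sin30.5°·cos30.5° = 19.6·1.6·0.5075·0.8616 = 13.714 kPa
FS = 18.385 / 13.714 = 1.341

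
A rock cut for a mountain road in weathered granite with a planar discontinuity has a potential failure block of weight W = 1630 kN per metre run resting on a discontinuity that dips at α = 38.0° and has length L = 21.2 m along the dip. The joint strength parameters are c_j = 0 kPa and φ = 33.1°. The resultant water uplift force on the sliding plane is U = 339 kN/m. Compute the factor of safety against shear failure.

Resolving the block weight along and normal to the plane and applying the Mohr–Coulomb strength on the joint:
N' = W cosα − U = 1630·cos38.0° − 339 = 945.5 kN/m
Driving force T = W sinα = 1630·sin38.0° = 1003.5 kN/m
Resisting force R = c_j·L + N'·tanφ = 0·21.2 + 945.5·tan33.1° = 0.0 + 616.3 = 616.3 kN/m
FS = R / T = 616.3 / 1003.5 = 0.614

FS = 0.61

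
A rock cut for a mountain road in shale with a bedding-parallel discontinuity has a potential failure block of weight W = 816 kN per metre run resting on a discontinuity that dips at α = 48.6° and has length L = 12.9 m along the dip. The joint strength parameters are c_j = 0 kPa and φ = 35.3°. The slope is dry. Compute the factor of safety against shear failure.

FS = 0.62

Resolving the block weight along and normal to the plane and applying the Mohr–Coulomb strength on the joint:
N' = W cosα = 816·cos48.6° = 539.6 kN/m
Driving force T = W sinα = 816·sin48.6° = 612.1 kN/m
Resisting force R = c_j·L + N'·tanφ = 0·12.9 + 539.6·tan35.3° = 0.0 + 382.1 = 382.1 kN/m
FS = R / T = 382.1 / 612.1 = 0.624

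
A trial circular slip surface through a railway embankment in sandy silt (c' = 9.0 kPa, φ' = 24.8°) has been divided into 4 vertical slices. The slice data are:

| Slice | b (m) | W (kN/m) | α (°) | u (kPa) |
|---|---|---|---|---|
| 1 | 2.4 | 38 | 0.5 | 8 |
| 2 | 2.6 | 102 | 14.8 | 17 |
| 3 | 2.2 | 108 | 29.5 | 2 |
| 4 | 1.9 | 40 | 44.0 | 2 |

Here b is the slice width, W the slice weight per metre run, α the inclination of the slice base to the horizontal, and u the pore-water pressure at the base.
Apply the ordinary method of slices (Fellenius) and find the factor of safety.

FS = 1.65

Ordinary method of slices: FS = Σ[c'·Δl_i + (W_i cosα_i − u_i·Δl_i)·tanφ'] / Σ W_i sinα_i, with Δl_i = b_i / cosα_i.
Slice 1: Δl = 2.4/cos0.5° = 2.400 m; N'_1 = 38·cos0.5° − 8·2.400 = 18.8; c'Δl = 21.60; W sinα = 0.3
Slice 2: Δl = 2.6/cos14.8° = 2.689 m; N'_2 = 102·cos14.8° − 17·2.689 = 52.9; c'Δl = 24.20; W sinα = 26.1
Slice 3: Δl = 2.2/cos29.5° = 2.528 m; N'_3 = 108·cos29.5° − 2·2.528 = 88.9; c'Δl = 22.75; W sinα = 53.2
Slice 4: Δl = 1.9/cos44.0° = 2.641 m; N'_4 = 40·cos44.0° − 2·2.641 = 23.5; c'Δl = 23.77; W sinα = 27.8
Σc'Δl = 92.3 kN/m; ΣN' = 184.1 kN/m; ΣW sinα = 107.4 kN/m
Resisting = 92.3 + 184.1·tan24.8° = 92.3 + 85.1 = 177.4 kN/m
FS = 177.4 / 107.4 = 1.653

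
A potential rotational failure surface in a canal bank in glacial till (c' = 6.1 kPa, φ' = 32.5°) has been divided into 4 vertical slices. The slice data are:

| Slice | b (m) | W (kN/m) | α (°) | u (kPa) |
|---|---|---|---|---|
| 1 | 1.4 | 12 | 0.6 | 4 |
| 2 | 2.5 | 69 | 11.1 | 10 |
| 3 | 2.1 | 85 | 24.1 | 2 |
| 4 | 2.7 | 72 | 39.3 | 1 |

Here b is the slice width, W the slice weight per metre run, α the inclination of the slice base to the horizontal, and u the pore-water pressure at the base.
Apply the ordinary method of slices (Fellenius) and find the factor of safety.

FS = 1.82

Ordinary method of slices: FS = Σ[c'·Δl_i + (W_i cosα_i − u_i·Δl_i)·tanφ'] / Σ W_i sinα_i, with Δl_i = b_i / cosα_i.
Slice 1: Δl = 1.4/cos0.6° = 1.400 m; N'_1 = 12·cos0.6° − 4·1.400 = 6.4; c'Δl = 8.54; W sinα = 0.1
Slice 2: Δl = 2.5/cos11.1° = 2.548 m; N'_2 = 69·cos11.1° − 10·2.548 = 42.2; c'Δl = 15.54; W sinα = 13.3
Slice 3: Δl = 2.1/cos24.1° = 2.301 m; N'_3 = 85·cos24.1° − 2·2.301 = 73.0; c'Δl = 14.03; W sinα = 34.7
Slice 4: Δl = 2.7/cos39.3° = 3.489 m; N'_4 = 72·cos39.3° − 1·3.489 = 52.2; c'Δl = 21.28; W sinα = 45.6
Σc'Δl = 59.4 kN/m; ΣN' = 173.8 kN/m; ΣW sinα = 93.7 kN/m
Resisting = 59.4 + 173.8·tan32.5° = 59.4 + 110.8 = 170.2 kN/m
FS = 170.2 / 93.7 = 1.816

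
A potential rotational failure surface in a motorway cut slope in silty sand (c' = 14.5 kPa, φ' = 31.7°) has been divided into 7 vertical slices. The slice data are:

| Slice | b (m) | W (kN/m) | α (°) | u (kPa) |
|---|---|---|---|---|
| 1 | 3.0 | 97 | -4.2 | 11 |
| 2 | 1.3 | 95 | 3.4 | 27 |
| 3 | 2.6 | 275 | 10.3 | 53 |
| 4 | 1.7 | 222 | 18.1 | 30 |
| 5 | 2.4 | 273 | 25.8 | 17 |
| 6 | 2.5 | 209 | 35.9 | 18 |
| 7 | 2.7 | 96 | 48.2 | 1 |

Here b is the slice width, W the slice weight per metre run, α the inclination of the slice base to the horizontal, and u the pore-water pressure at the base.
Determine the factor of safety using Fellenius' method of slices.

FS = 1.75

Ordinary method of slices: FS = Σ[c'·Δl_i + (W_i cosα_i − u_i·Δl_i)·tanφ'] / Σ W_i sinα_i, with Δl_i = b_i / cosα_i.
Slice 1: Δl = 3.0/cos(-4.2°) = 3.008 m; N'_1 = 97·cos(-4.2°) − 11·3.008 = 63.7; c'Δl = 43.62; W sinα = -7.1
Slice 2: Δl = 1.3/cos3.4° = 1.302 m; N'_2 = 95·cos3.4° − 27·1.302 = 59.7; c'Δl = 18.88; W sinα = 5.6
Slice 3: Δl = 2.6/cos10.3° = 2.643 m; N'_3 = 275·cos10.3° − 53·2.643 = 130.5; c'Δl = 38.32; W sinα = 49.2
Slice 4: Δl = 1.7/cos18.1° = 1.789 m; N'_4 = 222·cos18.1° − 30·1.789 = 157.4; c'Δl = 25.93; W sinα = 69.0
Slice 5: Δl = 2.4/cos25.8° = 2.666 m; N'_5 = 273·cos25.8° − 17·2.666 = 200.5; c'Δl = 38.65; W sinα = 118.8
Slice 6: Δl = 2.5/cos35.9° = 3.086 m; N'_6 = 209·cos35.9° − 18·3.086 = 113.7; c'Δl = 44.75; W sinα = 122.6
Slice 7: Δl = 2.7/cos48.2° = 4.051 m; N'_7 = 96·cos48.2° − 1·4.051 = 59.9; c'Δl = 58.74; W sinα = 71.6
Σc'Δl = 268.9 kN/m; ΣN' = 785.3 kN/m; ΣW sinα = 429.6 kN/m
Resisting = 268.9 + 785.3·tan31.7° = 268.9 + 485.0 = 753.9 kN/m
FS = 753.9 / 429.6 = 1.755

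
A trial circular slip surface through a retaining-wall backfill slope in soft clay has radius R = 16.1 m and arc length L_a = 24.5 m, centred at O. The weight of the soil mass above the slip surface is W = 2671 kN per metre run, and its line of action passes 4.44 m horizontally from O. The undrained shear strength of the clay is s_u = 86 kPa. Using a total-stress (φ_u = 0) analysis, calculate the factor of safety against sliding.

FS = 2.86

Taking moments about the centre O, the resisting moment is provided by the undrained shear strength acting along the arc:
M_R = s_u·L_a·R = 86·24.50·16.1 = 33922.7 kN·m/m
M_D = W·d = 2671·4.44 = 11859.2 kN·m/m
FS = M_R / M_D = 33922.7 / 11859.2 = 2.860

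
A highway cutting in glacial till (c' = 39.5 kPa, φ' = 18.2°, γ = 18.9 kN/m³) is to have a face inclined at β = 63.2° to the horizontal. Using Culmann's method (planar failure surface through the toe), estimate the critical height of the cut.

H_c = 24.20 m

Culmann's analysis gives the critical failure plane at α_cr = (β + φ')/2 = (63.2 + 18.2)/2 = 40.7°, and the critical height
H_c = (4c'/γ) · sinβ cosφ' / [1 − cos(β − φ')]
    = (4·39.5/18.9) · sin63.2°·cos18.2° / [1 − cos(45.0°)]
    = 8.360 · 0.8926·0.9500 / [1 − 0.7071]
    = 8.360 · 0.8479 / 0.2929
    = 24.20 m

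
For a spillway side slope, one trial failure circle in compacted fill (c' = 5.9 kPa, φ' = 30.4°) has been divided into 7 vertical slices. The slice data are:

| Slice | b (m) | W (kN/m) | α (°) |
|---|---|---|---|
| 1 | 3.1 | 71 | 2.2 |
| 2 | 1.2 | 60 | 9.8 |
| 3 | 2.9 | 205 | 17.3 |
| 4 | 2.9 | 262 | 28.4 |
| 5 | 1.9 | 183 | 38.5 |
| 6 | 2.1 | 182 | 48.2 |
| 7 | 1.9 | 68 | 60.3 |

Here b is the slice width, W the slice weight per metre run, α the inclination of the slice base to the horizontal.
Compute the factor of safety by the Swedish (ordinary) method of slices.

FS = 1.22

Ordinary method of slices: FS = Σ[c'·Δl_i + (W_i cosα_i)·tanφ'] / Σ W_i sinα_i, with Δl_i = b_i / cosα_i.
Slice 1: Δl = 3.1/cos2.2° = 3.102 m; N'_1 = 71·cos2.2° = 70.9; c'Δl = 18.30; W sinα = 2.7
Slice 2: Δl = 1.2/cos9.8° = 1.218 m; N'_2 = 60·cos9.8° = 59.1; c'Δl = 7.18; W sinα = 10.2
Slice 3: Δl = 2.9/cos17.3° = 3.037 m; N'_3 = 205·cos17.3° = 195.7; c'Δl = 17.92; W sinα = 61.0
Slice 4: Δl = 2.9/cos28.4° = 3.297 m; N'_4 = 262·cos28.4° = 230.5; c'Δl = 19.45; W sinα = 124.6
Slice 5: Δl = 1.9/cos38.5° = 2.428 m; N'_5 = 183·cos38.5° = 143.2; c'Δl = 14.32; W sinα = 113.9
Slice 6: Δl = 2.1/cos48.2° = 3.151 m; N'_6 = 182·cos48.2° = 121.3; c'Δl = 18.59; W sinα = 135.7
Slice 7: Δl = 1.9/cos60.3° = 3.835 m; N'_7 = 68·cos60.3° = 33.7; c'Δl = 22.63; W sinα = 59.1
Σc'Δl = 118.4 kN/m; ΣN' = 854.5 kN/m; ΣW sinα = 507.2 kN/m
Resisting = 118.4 + 854.5·tan30.4° = 118.4 + 501.3 = 619.7 kN/m
FS = 619.7 / 507.2 = 1.222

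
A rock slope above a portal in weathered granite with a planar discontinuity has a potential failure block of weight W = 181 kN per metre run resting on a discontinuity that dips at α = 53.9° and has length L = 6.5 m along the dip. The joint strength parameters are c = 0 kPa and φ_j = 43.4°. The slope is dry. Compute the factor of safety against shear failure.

FS = 0.69

Resolving the block weight along and normal to the plane and applying the Mohr–Coulomb strength on the joint:
N' = W cosα = 181·cos53.9° = 106.6 kN/m
Driving force T = W sinα = 181·sin53.9° = 146.2 kN/m
Resisting force R = c·L + N'·tanφ_j = 0·6.5 + 106.6·tan43.4° = 0.0 + 100.8 = 100.8 kN/m
FS = R / T = 100.8 / 146.2 = 0.690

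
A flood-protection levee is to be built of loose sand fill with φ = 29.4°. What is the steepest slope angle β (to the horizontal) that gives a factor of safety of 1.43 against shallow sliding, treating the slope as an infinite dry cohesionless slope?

β = 21.5°

For an infinite dry cohesionless slope FS = tanφ/tanβ, so tanβ = tanφ / FS.
tanβ = tan29.4° / 1.43 = 0.5635 / 1.43 = 0.3940
β = arctan(0.3940) = 21.51°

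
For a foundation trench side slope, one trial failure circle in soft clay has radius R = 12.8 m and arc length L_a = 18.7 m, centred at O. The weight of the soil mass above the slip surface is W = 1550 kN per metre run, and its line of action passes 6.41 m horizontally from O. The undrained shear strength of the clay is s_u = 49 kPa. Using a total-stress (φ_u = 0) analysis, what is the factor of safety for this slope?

Taking moments about the centre O, the resisting moment is provided by the undrained shear strength acting along the arc:
M_R = s_u·L_a·R = 49·18.70·12.8 = 11728.6 kN·m/m
M_D = W·d = 1550·6.41 = 9935.5 kN·m/m
FS = M_R / M_D = 11728.6 / 9935.5 = 1.180

FS = 1.18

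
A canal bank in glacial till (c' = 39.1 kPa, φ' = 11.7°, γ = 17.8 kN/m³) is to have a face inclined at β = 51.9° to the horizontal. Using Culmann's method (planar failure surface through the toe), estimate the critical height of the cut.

H_c = 28.66 m

Culmann's analysis gives the critical failure plane at α_cr = (β + φ')/2 = (51.9 + 11.7)/2 = 31.8°, and the critical height
H_c = (4c'/γ) · sinβ cosφ' / [1 − cos(β − φ')]
    = (4·39.1/17.8) · sin51.9°·cos11.7° / [1 − cos(40.2°)]
    = 8.787 · 0.7869·0.9792 / [1 − 0.7638]
    = 8.787 · 0.7706 / 0.2362
    = 28.66 m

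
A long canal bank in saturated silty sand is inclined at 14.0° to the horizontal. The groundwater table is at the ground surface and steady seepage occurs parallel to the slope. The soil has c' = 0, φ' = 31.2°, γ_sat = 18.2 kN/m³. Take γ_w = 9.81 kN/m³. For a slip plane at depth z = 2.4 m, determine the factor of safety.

With seepage parallel to the slope and the water table at the surface, the effective normal stress on the slip plane uses the buoyant unit weight γ' = γ_sat − γ_w while the driving shear stress uses γ_sat:
FS = [c' + γ' z cos²β tanφ'] / [γ_sat z sinβ cosβ]
(For c' = 0 this reduces to FS = (γ'/γ_sat)·tanφ'/tanβ.)
γ' = 18.2 − 9.81 = 8.39 kN/m³
Numerator = 0.0 + 8.39·2.4·cos²14.0°·tan31.2° = 0.0 + 8.39·2.4·0.9415·0.6056 = 11.481 kPa
Denominator = 18.2·2.4·sin14.0°·cos14.0° = 18.2·2.4·0.2419·0.9703 = 10.253 kPa
FS = 11.481 / 10.253 = 1.120

FS = 1.12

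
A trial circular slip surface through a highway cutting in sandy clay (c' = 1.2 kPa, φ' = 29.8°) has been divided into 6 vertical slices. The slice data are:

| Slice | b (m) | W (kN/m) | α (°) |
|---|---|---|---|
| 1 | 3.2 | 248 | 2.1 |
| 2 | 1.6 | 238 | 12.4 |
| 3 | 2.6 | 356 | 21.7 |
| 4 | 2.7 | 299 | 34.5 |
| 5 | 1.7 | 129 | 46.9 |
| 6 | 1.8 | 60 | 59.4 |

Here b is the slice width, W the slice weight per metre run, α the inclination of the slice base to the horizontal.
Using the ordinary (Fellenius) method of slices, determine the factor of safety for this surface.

Ordinary method of slices: FS = Σ[c'·Δl_i + (W_i cosα_i)·tanφ'] / Σ W_i sinα_i, with Δl_i = b_i / cosα_i.
Slice 1: Δl = 3.2/cos2.1° = 3.202 m; N'_1 = 248·cos2.1° = 247.8; c'Δl = 3.84; W sinα = 9.1
Slice 2: Δl = 1.6/cos12.4° = 1.638 m; N'_2 = 238·cos12.4° = 232.4; c'Δl = 1.97; W sinα = 51.1
Slice 3: Δl = 2.6/cos21.7° = 2.798 m; N'_3 = 356·cos21.7° = 330.8; c'Δl = 3.36; W sinα = 131.6
Slice 4: Δl = 2.7/cos34.5° = 3.276 m; N'_4 = 299·cos34.5° = 246.4; c'Δl = 3.93; W sinα = 169.4
Slice 5: Δl = 1.7/cos46.9° = 2.488 m; N'_5 = 129·cos46.9° = 88.1; c'Δl = 2.99; W sinα = 94.2
Slice 6: Δl = 1.8/cos59.4° = 3.536 m; N'_6 = 60·cos59.4° = 30.5; c'Δl = 4.24; W sinα = 51.6
Σc'Δl = 20.3 kN/m; ΣN' = 1176.2 kN/m; ΣW sinα = 507.0 kN/m
Resisting = 20.3 + 1176.2·tan29.8° = 20.3 + 673.6 = 693.9 kN/m
FS = 693.9 / 507.0 = 1.369

FS = 1.37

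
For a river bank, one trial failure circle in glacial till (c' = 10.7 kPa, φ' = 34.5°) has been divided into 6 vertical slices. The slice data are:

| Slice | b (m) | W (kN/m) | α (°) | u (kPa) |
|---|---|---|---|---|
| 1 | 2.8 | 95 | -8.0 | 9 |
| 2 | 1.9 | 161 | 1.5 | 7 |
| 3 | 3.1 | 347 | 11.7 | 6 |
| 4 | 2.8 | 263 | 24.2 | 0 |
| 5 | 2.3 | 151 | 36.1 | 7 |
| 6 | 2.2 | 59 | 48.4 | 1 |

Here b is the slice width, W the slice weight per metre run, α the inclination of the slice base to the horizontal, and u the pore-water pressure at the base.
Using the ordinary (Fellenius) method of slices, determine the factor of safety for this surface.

Ordinary method of slices: FS = Σ[c'·Δl_i + (W_i cosα_i − u_i·Δl_i)·tanφ'] / Σ W_i sinα_i, with Δl_i = b_i / cosα_i.
Slice 1: Δl = 2.8/cos(-8.0°) = 2.828 m; N'_1 = 95·cos(-8.0°) − 9·2.828 = 68.6; c'Δl = 30.25; W sinα = -13.2
Slice 2: Δl = 1.9/cos1.5° = 1.901 m; N'_2 = 161·cos1.5° − 7·1.901 = 147.6; c'Δl = 20.34; W sinα = 4.2
Slice 3: Δl = 3.1/cos11.7° = 3.166 m; N'_3 = 347·cos11.7° − 6·3.166 = 320.8; c'Δl = 33.87; W sinα = 70.4
Slice 4: Δl = 2.8/cos24.2° = 3.070 m; N'_4 = 263·cos24.2° − 0·3.070 = 239.9; c'Δl = 32.85; W sinα = 107.8
Slice 5: Δl = 2.3/cos36.1° = 2.847 m; N'_5 = 151·cos36.1° − 7·2.847 = 102.1; c'Δl = 30.46; W sinα = 89.0
Slice 6: Δl = 2.2/cos48.4° = 3.314 m; N'_6 = 59·cos48.4° − 1·3.314 = 35.9; c'Δl = 35.46; W sinα = 44.1
Σc'Δl = 183.2 kN/m; ΣN' = 914.9 kN/m; ΣW sinα = 302.3 kN/m
Resisting = 183.2 + 914.9·tan34.5° = 183.2 + 628.8 = 812.0 kN/m
FS = 812.0 / 302.3 = 2.686

FS = 2.69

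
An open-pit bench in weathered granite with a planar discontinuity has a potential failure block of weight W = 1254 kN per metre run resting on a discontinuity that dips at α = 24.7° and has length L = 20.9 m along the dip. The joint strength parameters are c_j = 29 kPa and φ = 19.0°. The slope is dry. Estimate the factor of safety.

FS = 1.91

Resolving the block weight along and normal to the plane and applying the Mohr–Coulomb strength on the joint:
N' = W cosα = 1254·cos24.7° = 1139.3 kN/m
Driving force T = W sinα = 1254·sin24.7° = 524.0 kN/m
Resisting force R = c_j·L + N'·tanφ = 29·20.9 + 1139.3·tan19.0° = 606.1 + 392.3 = 998.4 kN/m
FS = R / T = 998.4 / 524.0 = 1.905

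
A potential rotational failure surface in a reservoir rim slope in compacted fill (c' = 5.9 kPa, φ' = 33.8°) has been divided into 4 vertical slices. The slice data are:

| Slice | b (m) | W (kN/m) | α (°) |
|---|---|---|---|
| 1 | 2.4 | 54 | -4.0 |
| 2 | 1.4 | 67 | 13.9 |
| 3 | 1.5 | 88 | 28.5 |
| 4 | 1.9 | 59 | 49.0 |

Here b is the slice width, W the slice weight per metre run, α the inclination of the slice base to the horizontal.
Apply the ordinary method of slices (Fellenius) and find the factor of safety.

Ordinary method of slices: FS = Σ[c'·Δl_i + (W_i cosα_i)·tanφ'] / Σ W_i sinα_i, with Δl_i = b_i / cosα_i.
Slice 1: Δl = 2.4/cos(-4.0°) = 2.406 m; N'_1 = 54·cos(-4.0°) = 53.9; c'Δl = 14.19; W sinα = -3.8
Slice 2: Δl = 1.4/cos13.9° = 1.442 m; N'_2 = 67·cos13.9° = 65.0; c'Δl = 8.51; W sinα = 16.1
Slice 3: Δl = 1.5/cos28.5° = 1.707 m; N'_3 = 88·cos28.5° = 77.3; c'Δl = 10.07; W sinα = 42.0
Slice 4: Δl = 1.9/cos49.0° = 2.896 m; N'_4 = 59·cos49.0° = 38.7; c'Δl = 17.09; W sinα = 44.5
Σc'Δl = 49.9 kN/m; ΣN' = 234.9 kN/m; ΣW sinα = 98.8 kN/m
Resisting = 49.9 + 234.9·tan33.8° = 49.9 + 157.3 = 207.1 kN/m
FS = 207.1 / 98.8 = 2.096

FS = 2.10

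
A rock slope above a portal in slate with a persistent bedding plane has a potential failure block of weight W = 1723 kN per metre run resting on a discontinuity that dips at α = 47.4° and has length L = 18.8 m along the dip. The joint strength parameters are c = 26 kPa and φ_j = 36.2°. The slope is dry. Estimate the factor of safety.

FS = 1.06

Resolving the block weight along and normal to the plane and applying the Mohr–Coulomb strength on the joint:
N' = W cosα = 1723·cos47.4° = 1166.3 kN/m
Driving force T = W sinα = 1723·sin47.4° = 1268.3 kN/m
Resisting force R = c·L + N'·tanφ_j = 26·18.8 + 1166.3·tan36.2° = 488.8 + 853.6 = 1342.4 kN/m
FS = R / T = 1342.4 / 1268.3 = 1.058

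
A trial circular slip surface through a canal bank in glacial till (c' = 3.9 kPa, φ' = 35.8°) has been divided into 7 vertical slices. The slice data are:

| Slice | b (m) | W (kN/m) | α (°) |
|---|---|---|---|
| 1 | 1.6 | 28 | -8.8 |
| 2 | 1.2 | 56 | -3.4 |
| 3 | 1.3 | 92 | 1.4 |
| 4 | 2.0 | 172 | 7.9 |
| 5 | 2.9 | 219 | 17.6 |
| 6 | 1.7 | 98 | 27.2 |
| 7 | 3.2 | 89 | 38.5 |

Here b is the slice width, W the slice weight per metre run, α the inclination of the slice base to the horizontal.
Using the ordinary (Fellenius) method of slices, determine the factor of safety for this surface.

FS = 3.10

Ordinary method of slices: FS = Σ[c'·Δl_i + (W_i cosα_i)·tanφ'] / Σ W_i sinα_i, with Δl_i = b_i / cosα_i.
Slice 1: Δl = 1.6/cos(-8.8°) = 1.619 m; N'_1 = 28·cos(-8.8°) = 27.7; c'Δl = 6.31; W sinα = -4.3
Slice 2: Δl = 1.2/cos(-3.4°) = 1.202 m; N'_2 = 56·cos(-3.4°) = 55.9; c'Δl = 4.69; W sinα = -3.3
Slice 3: Δl = 1.3/cos1.4° = 1.300 m; N'_3 = 92·cos1.4° = 92.0; c'Δl = 5.07; W sinα = 2.2
Slice 4: Δl = 2.0/cos7.9° = 2.019 m; N'_4 = 172·cos7.9° = 170.4; c'Δl = 7.87; W sinα = 23.6
Slice 5: Δl = 2.9/cos17.6° = 3.042 m; N'_5 = 219·cos17.6° = 208.7; c'Δl = 11.87; W sinα = 66.2
Slice 6: Δl = 1.7/cos27.2° = 1.911 m; N'_6 = 98·cos27.2° = 87.2; c'Δl = 7.45; W sinα = 44.8
Slice 7: Δl = 3.2/cos38.5° = 4.089 m; N'_7 = 89·cos38.5° = 69.7; c'Δl = 15.95; W sinα = 55.4
Σc'Δl = 59.2 kN/m; ΣN' = 711.5 kN/m; ΣW sinα = 184.7 kN/m
Resisting = 59.2 + 711.5·tan35.8° = 59.2 + 513.1 = 572.3 kN/m
FS = 572.3 / 184.7 = 3.099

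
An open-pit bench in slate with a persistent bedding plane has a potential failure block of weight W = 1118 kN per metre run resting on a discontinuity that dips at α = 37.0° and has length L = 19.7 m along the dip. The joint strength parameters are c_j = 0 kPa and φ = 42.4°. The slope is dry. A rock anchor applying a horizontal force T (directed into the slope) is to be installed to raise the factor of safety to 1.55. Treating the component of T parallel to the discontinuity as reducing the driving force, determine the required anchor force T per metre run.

Resolving forces along and normal to the sliding plane, with the horizontal anchor force T adding T·sinα to the effective normal force and T·cosα acting up the plane against the driving force:
FS = [c_jL + (W cosα + T sinα) tanφ] / [W sinα − T cosα]
Without the anchor: N' = 892.9 kN/m, driving T_d = 672.8 kN/m, resisting R = 0·19.7 + 892.9·tan42.4° = 815.3 kN/m, FS = 1.21.
Setting FS = 1.55 and solving for T:
1.55·(672.8 − T cos37.0°) = 815.3 + T sin37.0°·tan42.4°
T·(sin37.0°·tan42.4° + 1.55·cos37.0°) = 1.55·672.8 − 815.3
T·(0.6018·0.9131 + 1.55·0.7986) = 1042.9 − 815.3 = 227.6
T·1.7874 = 227.6
T = 127.3 kN/m

T = 127 kN/m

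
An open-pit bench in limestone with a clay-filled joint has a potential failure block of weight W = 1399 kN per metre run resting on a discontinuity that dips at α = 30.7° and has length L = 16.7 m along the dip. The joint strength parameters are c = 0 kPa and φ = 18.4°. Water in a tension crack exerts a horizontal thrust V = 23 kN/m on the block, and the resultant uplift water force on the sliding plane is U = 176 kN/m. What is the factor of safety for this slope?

FS = 0.46

Resolving the block weight along and normal to the plane and applying the Mohr–Coulomb strength on the joint:
N' = W cosα − U − V sinα = 1399·cos30.7° − 176 − 23·sin30.7° = 1015.2 kN/m
Driving force T = W sinα + V cosα = 1399·sin30.7° + 23·cos30.7° = 734.0 kN/m
Resisting force R = c·L + N'·tanφ = 0·16.7 + 1015.2·tan18.4° = 0.0 + 337.7 = 337.7 kN/m
FS = R / T = 337.7 / 734.0 = 0.460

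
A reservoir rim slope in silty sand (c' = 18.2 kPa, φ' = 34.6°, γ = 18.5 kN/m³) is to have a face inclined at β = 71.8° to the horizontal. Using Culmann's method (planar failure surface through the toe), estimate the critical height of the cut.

Culmann's analysis gives the critical failure plane at α_cr = (β + φ')/2 = (71.8 + 34.6)/2 = 53.2°, and the critical height
H_c = (4c'/γ) · sinβ cosφ' / [1 − cos(β − φ')]
    = (4·18.2/18.5) · sin71.8°·cos34.6° / [1 − cos(37.2°)]
    = 3.935 · 0.9500·0.8231 / [1 − 0.7965]
    = 3.935 · 0.7820 / 0.2035
    = 15.12 m

H_c = 15.12 m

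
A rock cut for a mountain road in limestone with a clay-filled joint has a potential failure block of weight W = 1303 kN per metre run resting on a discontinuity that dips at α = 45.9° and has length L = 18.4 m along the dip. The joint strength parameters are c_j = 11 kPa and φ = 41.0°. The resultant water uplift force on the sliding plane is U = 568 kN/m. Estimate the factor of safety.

FS = 0.53

Resolving the block weight along and normal to the plane and applying the Mohr–Coulomb strength on the joint:
N' = W cosα − U = 1303·cos45.9° − 568 = 338.8 kN/m
Driving force T = W sinα = 1303·sin45.9° = 935.7 kN/m
Resisting force R = c_j·L + N'·tanφ = 11·18.4 + 338.8·tan41.0° = 202.4 + 294.5 = 496.9 kN/m
FS = R / T = 496.9 / 935.7 = 0.531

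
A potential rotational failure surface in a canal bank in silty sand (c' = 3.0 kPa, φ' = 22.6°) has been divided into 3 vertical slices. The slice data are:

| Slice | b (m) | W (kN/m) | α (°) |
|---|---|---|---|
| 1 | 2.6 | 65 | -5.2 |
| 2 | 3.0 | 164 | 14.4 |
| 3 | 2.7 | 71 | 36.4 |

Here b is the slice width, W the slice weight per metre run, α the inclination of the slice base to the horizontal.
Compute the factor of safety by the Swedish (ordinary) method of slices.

Ordinary method of slices: FS = Σ[c'·Δl_i + (W_i cosα_i)·tanφ'] / Σ W_i sinα_i, with Δl_i = b_i / cosα_i.
Slice 1: Δl = 2.6/cos(-5.2°) = 2.611 m; N'_1 = 65·cos(-5.2°) = 64.7; c'Δl = 7.83; W sinα = -5.9
Slice 2: Δl = 3.0/cos14.4° = 3.097 m; N'_2 = 164·cos14.4° = 158.8; c'Δl = 9.29; W sinα = 40.8
Slice 3: Δl = 2.7/cos36.4° = 3.354 m; N'_3 = 71·cos36.4° = 57.1; c'Δl = 10.06; W sinα = 42.1
Σc'Δl = 27.2 kN/m; ΣN' = 280.7 kN/m; ΣW sinα = 77.0 kN/m
Resisting = 27.2 + 280.7·tan22.6° = 27.2 + 116.9 = 144.0 kN/m
FS = 144.0 / 77.0 = 1.870

FS = 1.87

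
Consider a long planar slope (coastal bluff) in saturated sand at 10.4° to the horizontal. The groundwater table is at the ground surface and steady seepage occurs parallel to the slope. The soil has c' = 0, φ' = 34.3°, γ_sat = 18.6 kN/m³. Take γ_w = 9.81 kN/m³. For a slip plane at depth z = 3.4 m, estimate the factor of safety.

FS = 1.76

With seepage parallel to the slope and the water table at the surface, the effective normal stress on the slip plane uses the buoyant unit weight γ' = γ_sat − γ_w while the driving shear stress uses γ_sat:
FS = [c' + γ' z cos²β tanφ'] / [γ_sat z sinβ cosβ]
(For c' = 0 this reduces to FS = (γ'/γ_sat)·tanφ'/tanβ.)
γ' = 18.6 − 9.81 = 8.79 kN/m³
Numerator = 0.0 + 8.79·3.4·cos²10.4°·tan34.3° = 0.0 + 8.79·3.4·0.9674·0.6822 = 19.722 kPa
Denominator = 18.6·3.4·sin10.4°·cos10.4° = 18.6·3.4·0.1805·0.9836 = 11.228 kPa
FS = 19.722 / 11.228 = 1.756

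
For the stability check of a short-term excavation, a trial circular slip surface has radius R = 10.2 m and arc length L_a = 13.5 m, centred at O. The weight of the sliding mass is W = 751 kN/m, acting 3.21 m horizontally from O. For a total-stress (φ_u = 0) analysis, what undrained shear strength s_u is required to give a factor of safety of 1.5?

s_u = 26.3 kPa

FS = s_u·L_a·R / (W·d), so s_u = FS·W·d / (L_a·R).
s_u = 1.5·751·3.21 / (13.50·10.2) = 3616.1 / 137.70 = 26.26 kPa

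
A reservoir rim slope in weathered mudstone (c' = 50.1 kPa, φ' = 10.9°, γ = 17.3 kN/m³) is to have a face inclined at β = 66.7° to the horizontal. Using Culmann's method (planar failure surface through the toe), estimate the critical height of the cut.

H_c = 23.86 m

Culmann's analysis gives the critical failure plane at α_cr = (β + φ')/2 = (66.7 + 10.9)/2 = 38.8°, and the critical height
H_c = (4c'/γ) · sinβ cosφ' / [1 − cos(β − φ')]
    = (4·50.1/17.3) · sin66.7°·cos10.9° / [1 − cos(55.8°)]
    = 11.584 · 0.9184·0.9820 / [1 − 0.5621]
    = 11.584 · 0.9019 / 0.4379
    = 23.86 m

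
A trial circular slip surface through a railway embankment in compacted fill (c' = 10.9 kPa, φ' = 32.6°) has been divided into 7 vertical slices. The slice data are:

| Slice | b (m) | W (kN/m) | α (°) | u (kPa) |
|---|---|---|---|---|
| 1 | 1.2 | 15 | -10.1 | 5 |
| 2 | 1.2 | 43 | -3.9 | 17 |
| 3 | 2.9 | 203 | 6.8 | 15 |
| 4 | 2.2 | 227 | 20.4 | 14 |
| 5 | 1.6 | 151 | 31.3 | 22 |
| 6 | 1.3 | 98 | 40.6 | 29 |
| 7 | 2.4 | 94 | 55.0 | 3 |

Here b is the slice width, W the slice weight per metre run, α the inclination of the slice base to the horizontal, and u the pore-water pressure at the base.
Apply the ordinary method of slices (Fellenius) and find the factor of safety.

Ordinary method of slices: FS = Σ[c'·Δl_i + (W_i cosα_i − u_i·Δl_i)·tanφ'] / Σ W_i sinα_i, with Δl_i = b_i / cosα_i.
Slice 1: Δl = 1.2/cos(-10.1°) = 1.219 m; N'_1 = 15·cos(-10.1°) − 5·1.219 = 8.7; c'Δl = 13.29; W sinα = -2.6
Slice 2: Δl = 1.2/cos(-3.9°) = 1.203 m; N'_2 = 43·cos(-3.9°) − 17·1.203 = 22.5; c'Δl = 13.11; W sinα = -2.9
Slice 3: Δl = 2.9/cos6.8° = 2.921 m; N'_3 = 203·cos6.8° − 15·2.921 = 157.8; c'Δl = 31.83; W sinα = 24.0
Slice 4: Δl = 2.2/cos20.4° = 2.347 m; N'_4 = 227·cos20.4° − 14·2.347 = 179.9; c'Δl = 25.58; W sinα = 79.1
Slice 5: Δl = 1.6/cos31.3° = 1.873 m; N'_5 = 151·cos31.3° − 22·1.873 = 87.8; c'Δl = 20.41; W sinα = 78.4
Slice 6: Δl = 1.3/cos40.6° = 1.712 m; N'_6 = 98·cos40.6° − 29·1.712 = 24.8; c'Δl = 18.66; W sinα = 63.8
Slice 7: Δl = 2.4/cos55.0° = 4.184 m; N'_7 = 94·cos55.0° − 3·4.184 = 41.4; c'Δl = 45.61; W sinα = 77.0
Σc'Δl = 168.5 kN/m; ΣN' = 522.7 kN/m; ΣW sinα = 316.8 kN/m
Resisting = 168.5 + 522.7·tan32.6° = 168.5 + 334.3 = 502.8 kN/m
FS = 502.8 / 316.8 = 1.587

FS = 1.59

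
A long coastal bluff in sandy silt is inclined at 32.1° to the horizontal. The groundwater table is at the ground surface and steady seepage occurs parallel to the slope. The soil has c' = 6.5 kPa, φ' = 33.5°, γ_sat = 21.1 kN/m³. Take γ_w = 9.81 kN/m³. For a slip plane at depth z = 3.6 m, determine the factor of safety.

FS = 0.75

With seepage parallel to the slope and the water table at the surface, the effective normal stress on the slip plane uses the buoyant unit weight γ' = γ_sat − γ_w while the driving shear stress uses γ_sat:
FS = [c' + γ' z cos²β tanφ'] / [γ_sat z sinβ cosβ]
γ' = 21.1 − 9.81 = 11.29 kN/m³
Numerator = 6.5 + 11.29·3.6·cos²32.1°·tan33.5° = 6.5 + 11.29·3.6·0.7176·0.6619 = 25.805 kPa
Denominator = 21.1·3.6·sin32.1°·cos32.1° = 21.1·3.6·0.5314·0.8471 = 34.194 kPa
FS = 25.805 / 34.194 = 0.755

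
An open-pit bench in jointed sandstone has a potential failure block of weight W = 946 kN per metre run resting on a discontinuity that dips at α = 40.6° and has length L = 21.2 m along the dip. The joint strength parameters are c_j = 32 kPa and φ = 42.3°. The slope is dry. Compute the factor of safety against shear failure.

Resolving the block weight along and normal to the plane and applying the Mohr–Coulomb strength on the joint:
N' = W cosα = 946·cos40.6° = 718.3 kN/m
Driving force T = W sinα = 946·sin40.6° = 615.6 kN/m
Resisting force R = c_j·L + N'·tanφ = 32·21.2 + 718.3·tan42.3° = 678.4 + 653.6 = 1332.0 kN/m
FS = R / T = 1332.0 / 615.6 = 2.164

FS = 2.16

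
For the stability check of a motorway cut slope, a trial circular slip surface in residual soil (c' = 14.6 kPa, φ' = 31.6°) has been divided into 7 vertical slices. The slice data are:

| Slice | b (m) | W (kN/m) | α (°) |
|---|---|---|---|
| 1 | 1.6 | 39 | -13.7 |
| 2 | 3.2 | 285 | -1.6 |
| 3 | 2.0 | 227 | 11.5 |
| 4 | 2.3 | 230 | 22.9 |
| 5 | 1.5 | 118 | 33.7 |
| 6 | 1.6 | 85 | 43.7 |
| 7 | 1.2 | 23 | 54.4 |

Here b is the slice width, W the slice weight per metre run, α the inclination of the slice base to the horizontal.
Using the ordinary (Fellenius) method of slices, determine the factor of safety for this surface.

Ordinary method of slices: FS = Σ[c'·Δl_i + (W_i cosα_i)·tanφ'] / Σ W_i sinα_i, with Δl_i = b_i / cosα_i.
Slice 1: Δl = 1.6/cos(-13.7°) = 1.647 m; N'_1 = 39·cos(-13.7°) = 37.9; c'Δl = 24.04; W sinα = -9.2
Slice 2: Δl = 3.2/cos(-1.6°) = 3.201 m; N'_2 = 285·cos(-1.6°) = 284.9; c'Δl = 46.74; W sinα = -8.0
Slice 3: Δl = 2.0/cos11.5° = 2.041 m; N'_3 = 227·cos11.5° = 222.4; c'Δl = 29.80; W sinα = 45.3
Slice 4: Δl = 2.3/cos22.9° = 2.497 m; N'_4 = 230·cos22.9° = 211.9; c'Δl = 36.45; W sinα = 89.5
Slice 5: Δl = 1.5/cos33.7° = 1.803 m; N'_5 = 118·cos33.7° = 98.2; c'Δl = 26.32; W sinα = 65.5
Slice 6: Δl = 1.6/cos43.7° = 2.213 m; N'_6 = 85·cos43.7° = 61.5; c'Δl = 32.31; W sinα = 58.7
Slice 7: Δl = 1.2/cos54.4° = 2.061 m; N'_7 = 23·cos54.4° = 13.4; c'Δl = 30.10; W sinα = 18.7
Σc'Δl = 225.8 kN/m; ΣN' = 930.1 kN/m; ΣW sinα = 260.5 kN/m
Resisting = 225.8 + 930.1·tan31.6° = 225.8 + 572.2 = 798.0 kN/m
FS = 798.0 / 260.5 = 3.064

FS = 3.06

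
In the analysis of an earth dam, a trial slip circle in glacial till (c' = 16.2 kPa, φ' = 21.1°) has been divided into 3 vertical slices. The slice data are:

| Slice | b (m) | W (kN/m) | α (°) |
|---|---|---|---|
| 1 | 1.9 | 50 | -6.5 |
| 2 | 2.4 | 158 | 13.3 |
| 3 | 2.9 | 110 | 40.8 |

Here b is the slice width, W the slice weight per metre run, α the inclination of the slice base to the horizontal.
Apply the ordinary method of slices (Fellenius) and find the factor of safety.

FS = 2.38

Ordinary method of slices: FS = Σ[c'·Δl_i + (W_i cosα_i)·tanφ'] / Σ W_i sinα_i, with Δl_i = b_i / cosα_i.
Slice 1: Δl = 1.9/cos(-6.5°) = 1.912 m; N'_1 = 50·cos(-6.5°) = 49.7; c'Δl = 30.98; W sinα = -5.7
Slice 2: Δl = 2.4/cos13.3° = 2.466 m; N'_2 = 158·cos13.3° = 153.8; c'Δl = 39.95; W sinα = 36.3
Slice 3: Δl = 2.9/cos40.8° = 3.831 m; N'_3 = 110·cos40.8° = 83.3; c'Δl = 62.06; W sinα = 71.9
Σc'Δl = 133.0 kN/m; ΣN' = 286.7 kN/m; ΣW sinα = 102.6 kN/m
Resisting = 133.0 + 286.7·tan21.1° = 133.0 + 110.6 = 243.6 kN/m
FS = 243.6 / 102.6 = 2.375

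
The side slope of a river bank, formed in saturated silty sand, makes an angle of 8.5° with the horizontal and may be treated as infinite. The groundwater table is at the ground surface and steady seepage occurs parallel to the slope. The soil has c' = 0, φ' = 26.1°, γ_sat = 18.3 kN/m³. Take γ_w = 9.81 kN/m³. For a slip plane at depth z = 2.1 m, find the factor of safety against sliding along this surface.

With seepage parallel to the slope and the water table at the surface, the effective normal stress on the slip plane uses the buoyant unit weight γ' = γ_sat − γ_w while the driving shear stress uses γ_sat:
FS = [c' + γ' z cos²β tanφ'] / [γ_sat z sinβ cosβ]
(For c' = 0 this reduces to FS = (γ'/γ_sat)·tanφ'/tanβ.)
γ' = 18.3 − 9.81 = 8.49 kN/m³
Numerator = 0.0 + 8.49·2.1·cos²8.5°·tan26.1° = 0.0 + 8.49·2.1·0.9782·0.4899 = 8.544 kPa
Denominator = 18.3·2.1·sin8.5°·cos8.5° = 18.3·2.1·0.1478·0.9890 = 5.618 kPa
FS = 8.544 / 5.618 = 1.521

FS = 1.52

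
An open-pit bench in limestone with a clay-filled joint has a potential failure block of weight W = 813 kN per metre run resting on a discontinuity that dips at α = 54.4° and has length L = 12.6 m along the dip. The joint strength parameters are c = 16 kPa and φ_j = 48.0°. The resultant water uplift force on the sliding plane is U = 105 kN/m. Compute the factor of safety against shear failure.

FS = 0.92

Resolving the block weight along and normal to the plane and applying the Mohr–Coulomb strength on the joint:
N' = W cosα − U = 813·cos54.4° − 105 = 368.3 kN/m
Driving force T = W sinα = 813·sin54.4° = 661.1 kN/m
Resisting force R = c·L + N'·tanφ_j = 16·12.6 + 368.3·tan48.0° = 201.6 + 409.0 = 610.6 kN/m
FS = R / T = 610.6 / 661.1 = 0.924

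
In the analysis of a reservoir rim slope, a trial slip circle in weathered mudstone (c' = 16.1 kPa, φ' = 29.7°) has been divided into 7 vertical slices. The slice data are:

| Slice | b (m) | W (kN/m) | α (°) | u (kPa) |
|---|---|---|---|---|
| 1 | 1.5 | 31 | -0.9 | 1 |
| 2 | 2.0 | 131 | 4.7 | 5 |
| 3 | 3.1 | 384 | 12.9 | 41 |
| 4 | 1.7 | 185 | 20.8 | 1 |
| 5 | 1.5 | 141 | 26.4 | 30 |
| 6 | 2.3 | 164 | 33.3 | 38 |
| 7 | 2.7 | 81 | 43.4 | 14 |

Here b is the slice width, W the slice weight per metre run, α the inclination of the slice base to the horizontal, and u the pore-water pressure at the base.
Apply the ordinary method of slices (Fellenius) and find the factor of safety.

FS = 1.77

Ordinary method of slices: FS = Σ[c'·Δl_i + (W_i cosα_i − u_i·Δl_i)·tanφ'] / Σ W_i sinα_i, with Δl_i = b_i / cosα_i.
Slice 1: Δl = 1.5/cos(-0.9°) = 1.500 m; N'_1 = 31·cos(-0.9°) − 1·1.500 = 29.5; c'Δl = 24.15; W sinα = -0.5
Slice 2: Δl = 2.0/cos4.7° = 2.007 m; N'_2 = 131·cos4.7° − 5·2.007 = 120.5; c'Δl = 32.31; W sinα = 10.7
Slice 3: Δl = 3.1/cos12.9° = 3.180 m; N'_3 = 384·cos12.9° − 41·3.180 = 243.9; c'Δl = 51.20; W sinα = 85.7
Slice 4: Δl = 1.7/cos20.8° = 1.819 m; N'_4 = 185·cos20.8° − 1·1.819 = 171.1; c'Δl = 29.28; W sinα = 65.7
Slice 5: Δl = 1.5/cos26.4° = 1.675 m; N'_5 = 141·cos26.4° − 30·1.675 = 76.1; c'Δl = 26.96; W sinα = 62.7
Slice 6: Δl = 2.3/cos33.3° = 2.752 m; N'_6 = 164·cos33.3° − 38·2.752 = 32.5; c'Δl = 44.30; W sinα = 90.0
Slice 7: Δl = 2.7/cos43.4° = 3.716 m; N'_7 = 81·cos43.4° − 14·3.716 = 6.8; c'Δl = 59.83; W sinα = 55.7
Σc'Δl = 268.0 kN/m; ΣN' = 680.4 kN/m; ΣW sinα = 370.1 kN/m
Resisting = 268.0 + 680.4·tan29.7° = 268.0 + 388.1 = 656.2 kN/m
FS = 656.2 / 370.1 = 1.773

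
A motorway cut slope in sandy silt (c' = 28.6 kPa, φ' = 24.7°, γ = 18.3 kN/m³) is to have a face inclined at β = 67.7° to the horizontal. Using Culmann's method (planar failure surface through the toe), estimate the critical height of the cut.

Culmann's analysis gives the critical failure plane at α_cr = (β + φ')/2 = (67.7 + 24.7)/2 = 46.2°, and the critical height
H_c = (4c'/γ) · sinβ cosφ' / [1 − cos(β − φ')]
    = (4·28.6/18.3) · sin67.7°·cos24.7° / [1 − cos(43.0°)]
    = 6.251 · 0.9252·0.9085 / [1 − 0.7314]
    = 6.251 · 0.8406 / 0.2686
    = 19.56 m

H_c = 19.56 m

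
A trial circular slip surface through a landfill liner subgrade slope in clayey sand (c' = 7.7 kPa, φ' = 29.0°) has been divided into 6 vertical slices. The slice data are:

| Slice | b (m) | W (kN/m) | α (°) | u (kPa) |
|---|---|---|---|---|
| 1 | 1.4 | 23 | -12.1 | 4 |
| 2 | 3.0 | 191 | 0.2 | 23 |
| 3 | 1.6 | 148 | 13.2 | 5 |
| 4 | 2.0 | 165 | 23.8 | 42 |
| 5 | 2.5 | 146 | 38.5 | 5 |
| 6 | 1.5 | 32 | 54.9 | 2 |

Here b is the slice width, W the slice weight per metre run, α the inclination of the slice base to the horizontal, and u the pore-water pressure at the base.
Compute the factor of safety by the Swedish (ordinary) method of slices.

Ordinary method of slices: FS = Σ[c'·Δl_i + (W_i cosα_i − u_i·Δl_i)·tanφ'] / Σ W_i sinα_i, with Δl_i = b_i / cosα_i.
Slice 1: Δl = 1.4/cos(-12.1°) = 1.432 m; N'_1 = 23·cos(-12.1°) − 4·1.432 = 16.8; c'Δl = 11.02; W sinα = -4.8
Slice 2: Δl = 3.0/cos0.2° = 3.000 m; N'_2 = 191·cos0.2° − 23·3.000 = 122.0; c'Δl = 23.10; W sinα = 0.7
Slice 3: Δl = 1.6/cos13.2° = 1.643 m; N'_3 = 148·cos13.2° − 5·1.643 = 135.9; c'Δl = 12.65; W sinα = 33.8
Slice 4: Δl = 2.0/cos23.8° = 2.186 m; N'_4 = 165·cos23.8° − 42·2.186 = 59.2; c'Δl = 16.83; W sinα = 66.6
Slice 5: Δl = 2.5/cos38.5° = 3.194 m; N'_5 = 146·cos38.5° − 5·3.194 = 98.3; c'Δl = 24.60; W sinα = 90.9
Slice 6: Δl = 1.5/cos54.9° = 2.609 m; N'_6 = 32·cos54.9° − 2·2.609 = 13.2; c'Δl = 20.09; W sinα = 26.2
Σc'Δl = 108.3 kN/m; ΣN' = 445.3 kN/m; ΣW sinα = 213.3 kN/m
Resisting = 108.3 + 445.3·tan29.0° = 108.3 + 246.8 = 355.1 kN/m
FS = 355.1 / 213.3 = 1.665

FS = 1.66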